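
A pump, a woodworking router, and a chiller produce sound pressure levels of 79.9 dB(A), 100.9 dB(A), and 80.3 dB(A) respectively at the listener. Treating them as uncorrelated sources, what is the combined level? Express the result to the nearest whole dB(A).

For uncorrelated sources the intensities add, so convert each level to linear form, sum, and take 10·log₁₀ of the total.
Σ 10^(L/10) = 10^(79.9/10) + 10^(100.9/10) + 10^(80.3/10) = 1.251e+10.
L_total = 10·log₁₀(1.251e+10) = 100.97 dB(A).

101 dB(A)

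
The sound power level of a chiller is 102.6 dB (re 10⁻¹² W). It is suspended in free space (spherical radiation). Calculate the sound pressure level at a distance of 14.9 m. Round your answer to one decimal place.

The power spreads over a sphere of area 4π·r², so L_p = L_w − 10·log₁₀(4π·r²).
4π·r² = 2790 m², 10·log₁₀ of that is 34.456 dB.
L_p = 102.6 − 34.456 = 68.14 dB.

68.1 dB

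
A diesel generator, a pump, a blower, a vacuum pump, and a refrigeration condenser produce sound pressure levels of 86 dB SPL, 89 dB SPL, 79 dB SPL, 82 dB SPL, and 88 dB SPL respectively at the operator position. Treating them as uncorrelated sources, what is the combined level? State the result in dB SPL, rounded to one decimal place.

93.1 dB SPL

Incoherent sources combine by intensity addition: L_total = 10·log₁₀(Σ 10^(L_i/10)).
Σ 10^(L/10) = 10^(86/10) + 10^(89/10) + 10^(79/10) + 10^(82/10) + 10^(88/10) = 2.061e+09.
L_total = 10·log₁₀(2.061e+09) = 93.14 dB SPL.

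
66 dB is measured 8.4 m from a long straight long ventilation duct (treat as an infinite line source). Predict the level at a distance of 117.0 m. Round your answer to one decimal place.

54.6 dB

Cylindrical spreading from a line source gives a 10·log₁₀(r₂/r₁) drop.
L₂ = 66 − 10·log₁₀(117.0/8.4) = 66 − 11.439 = 54.56 dB.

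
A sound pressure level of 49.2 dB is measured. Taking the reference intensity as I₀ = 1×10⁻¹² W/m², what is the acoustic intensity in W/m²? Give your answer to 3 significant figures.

I/I₀ = 10^(49.2/10) = 8.318e+04, so I = 8.318e+04 × 10⁻¹² W/m².

8.32e-08 W/m²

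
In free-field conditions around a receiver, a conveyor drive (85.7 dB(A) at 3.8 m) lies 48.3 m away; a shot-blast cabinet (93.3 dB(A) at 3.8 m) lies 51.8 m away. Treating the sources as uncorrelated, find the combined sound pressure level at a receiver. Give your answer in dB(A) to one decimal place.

Apply inverse-square spreading to bring every level to the receiver, then sum 10^(L/10).
conveyor drive: 85.7 − 20·log₁₀(48.3/3.8) = 85.7 − 22.08 = 63.62 dB(A).
shot-blast cabinet: 93.3 − 20·log₁₀(51.8/3.8) = 93.3 − 22.69 = 70.61 dB(A).
Σ 10^(L/10) = 1.381e+07 → L_total = 10·log₁₀(1.381e+07) = 71.40 dB(A).

71.4 dB(A)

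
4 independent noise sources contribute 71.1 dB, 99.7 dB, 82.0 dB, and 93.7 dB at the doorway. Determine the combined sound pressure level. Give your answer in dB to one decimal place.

For uncorrelated sources the intensities add, so convert each level to linear form, sum, and take 10·log₁₀ of the total.
Σ 10^(L/10) = 10^(71.1/10) + 10^(99.7/10) + 10^(82.0/10) + 10^(93.7/10) = 1.185e+10.
L_total = 10·log₁₀(1.185e+10) = 100.74 dB.

100.7 dB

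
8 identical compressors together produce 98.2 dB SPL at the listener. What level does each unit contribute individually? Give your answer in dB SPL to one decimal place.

8 equal contributions raise the level by 10·log₁₀ 8 = 9.031 dB, so each unit alone gives 98.2 − 9.031.

89.2 dB SPL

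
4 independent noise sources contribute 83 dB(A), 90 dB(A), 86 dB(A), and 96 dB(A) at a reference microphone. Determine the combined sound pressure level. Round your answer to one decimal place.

For uncorrelated sources the intensities add, so convert each level to linear form, sum, and take 10·log₁₀ of the total.
Σ 10^(L/10) = 10^(83/10) + 10^(90/10) + 10^(86/10) + 10^(96/10) = 5.579e+09.
L_total = 10·log₁₀(5.579e+09) = 97.47 dB(A).

97.5 dB(A)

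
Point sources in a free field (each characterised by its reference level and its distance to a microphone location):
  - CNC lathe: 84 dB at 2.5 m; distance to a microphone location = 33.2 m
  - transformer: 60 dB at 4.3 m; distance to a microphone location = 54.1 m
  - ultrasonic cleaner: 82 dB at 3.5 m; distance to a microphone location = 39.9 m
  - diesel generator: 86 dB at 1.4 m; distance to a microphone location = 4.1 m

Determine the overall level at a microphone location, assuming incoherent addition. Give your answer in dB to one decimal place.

Propagate each source to the receiver with L = L_ref − 20·log₁₀(r/r_ref), then add intensities.
CNC lathe: 84 − 20·log₁₀(33.2/2.5) = 84 − 22.46 = 61.54 dB.
transformer: 60 − 20·log₁₀(54.1/4.3) = 60 − 21.99 = 38.01 dB.
ultrasonic cleaner: 82 − 20·log₁₀(39.9/3.5) = 82 − 21.14 = 60.86 dB.
diesel generator: 86 − 20·log₁₀(4.1/1.4) = 86 − 9.33 = 76.67 dB.
Σ 10^(L/10) = 4.907e+07 → L_total = 10·log₁₀(4.907e+07) = 76.91 dB.

76.9 dB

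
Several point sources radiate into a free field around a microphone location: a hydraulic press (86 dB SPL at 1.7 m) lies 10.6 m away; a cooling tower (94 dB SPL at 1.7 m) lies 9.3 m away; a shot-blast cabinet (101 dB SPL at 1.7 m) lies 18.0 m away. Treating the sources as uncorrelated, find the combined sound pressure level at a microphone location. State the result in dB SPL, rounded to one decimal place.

Propagate each source to the receiver with L = L_ref − 20·log₁₀(r/r_ref), then add intensities.
hydraulic press: 86 − 20·log₁₀(10.6/1.7) = 86 − 15.90 = 70.10 dB SPL.
cooling tower: 94 − 20·log₁₀(9.3/1.7) = 94 − 14.76 = 79.24 dB SPL.
shot-blast cabinet: 101 − 20·log₁₀(18.0/1.7) = 101 − 20.50 = 80.50 dB SPL.
Σ 10^(L/10) = 2.065e+08 → L_total = 10·log₁₀(2.065e+08) = 83.15 dB SPL.

83.1 dB SPL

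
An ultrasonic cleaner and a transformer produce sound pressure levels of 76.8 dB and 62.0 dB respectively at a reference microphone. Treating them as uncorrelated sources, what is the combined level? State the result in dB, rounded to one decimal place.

For uncorrelated sources the intensities add, so convert each level to linear form, sum, and take 10·log₁₀ of the total.
Σ 10^(L/10) = 10^(76.8/10) + 10^(62.0/10) = 4.945e+07.
L_total = 10·log₁₀(4.945e+07) = 76.94 dB.

76.9 dB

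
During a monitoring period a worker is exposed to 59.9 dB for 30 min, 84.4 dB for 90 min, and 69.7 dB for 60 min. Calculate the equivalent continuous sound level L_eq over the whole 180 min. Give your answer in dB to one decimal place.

81.5 dB

The energy average is taken in the linear domain: L_eq = 10·log₁₀[(Σ tᵢ·10^(Lᵢ/10))/T], T = 180 min.
Σ tᵢ·10^(Lᵢ/10) = 30·10^(59.9/10) + 90·10^(84.4/10) + 60·10^(69.7/10) = 2.538e+10.
L_eq = 10·log₁₀(2.538e+10/180) = 81.49 dB.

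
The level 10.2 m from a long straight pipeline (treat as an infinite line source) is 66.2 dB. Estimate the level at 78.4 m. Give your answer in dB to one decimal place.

57.3 dB

Line-source attenuation: ΔL = 10·log₁₀(r₂/r₁) = 10·log₁₀(78.4/10.2) = 8.857 dB.
L₂ = 66.2 − 10·log₁₀(78.4/10.2) = 66.2 − 8.857 = 57.34 dB.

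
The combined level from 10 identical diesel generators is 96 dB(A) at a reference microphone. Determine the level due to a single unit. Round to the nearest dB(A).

10 equal contributions raise the level by 10·log₁₀ 10 = 10.000 dB, so each unit alone gives 96 − 10.000.

86 dB(A)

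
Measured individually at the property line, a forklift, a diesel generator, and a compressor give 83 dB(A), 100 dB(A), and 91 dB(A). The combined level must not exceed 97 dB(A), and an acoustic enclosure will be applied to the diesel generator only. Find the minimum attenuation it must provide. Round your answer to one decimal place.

4.5 dB

Fixed contribution from the other sources: Σ 10^(L/10) = 10^(83/10) + 10^(91/10) = 1.458e+09 (91.64 dB(A)).
The limit corresponds to 10^(97/10) = 5.012e+09; subtracting the fixed part leaves 3.553e+09 for the diesel generator, i.e. 95.51 dB(A).
So the diesel generator must be reduced from 100 to 95.51 dB(A): IL = 4.49 dB.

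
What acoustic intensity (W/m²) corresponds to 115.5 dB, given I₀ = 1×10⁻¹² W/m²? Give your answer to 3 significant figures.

I = I₀·10^(L/10) = 10⁻¹² × 10^(115.5/10) = 10^(-0.450).

0.355 W/m²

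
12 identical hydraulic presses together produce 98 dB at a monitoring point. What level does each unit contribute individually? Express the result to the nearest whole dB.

12 equal contributions raise the level by 10·log₁₀ 12 = 10.792 dB, so each unit alone gives 98 − 10.792.

87 dB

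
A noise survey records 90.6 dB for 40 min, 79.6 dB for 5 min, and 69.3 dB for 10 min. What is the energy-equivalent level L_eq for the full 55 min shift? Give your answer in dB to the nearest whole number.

L_eq = 10·log₁₀[(1/T)·Σ tᵢ·10^(Lᵢ/10)] with T = 55 min.
Σ tᵢ·10^(Lᵢ/10) = 40·10^(90.6/10) + 5·10^(79.6/10) + 10·10^(69.3/10) = 4.647e+10.
L_eq = 10·log₁₀(4.647e+10/55) = 89.27 dB.

89 dB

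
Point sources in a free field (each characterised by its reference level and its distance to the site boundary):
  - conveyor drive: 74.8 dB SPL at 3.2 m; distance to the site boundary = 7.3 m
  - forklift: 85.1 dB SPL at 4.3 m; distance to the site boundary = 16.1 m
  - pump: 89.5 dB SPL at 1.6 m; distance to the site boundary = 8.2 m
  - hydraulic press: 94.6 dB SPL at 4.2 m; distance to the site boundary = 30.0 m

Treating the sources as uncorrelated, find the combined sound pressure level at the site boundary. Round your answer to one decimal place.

80.8 dB SPL

Propagate each source to the receiver with L = L_ref − 20·log₁₀(r/r_ref), then add intensities.
conveyor drive: 74.8 − 20·log₁₀(7.3/3.2) = 74.8 − 7.16 = 67.64 dB SPL.
forklift: 85.1 − 20·log₁₀(16.1/4.3) = 85.1 − 11.47 = 73.63 dB SPL.
pump: 89.5 − 20·log₁₀(8.2/1.6) = 89.5 − 14.19 = 75.31 dB SPL.
hydraulic press: 94.6 − 20·log₁₀(30.0/4.2) = 94.6 − 17.08 = 77.52 dB SPL.
Σ 10^(L/10) = 1.193e+08 → L_total = 10·log₁₀(1.193e+08) = 80.77 dB SPL.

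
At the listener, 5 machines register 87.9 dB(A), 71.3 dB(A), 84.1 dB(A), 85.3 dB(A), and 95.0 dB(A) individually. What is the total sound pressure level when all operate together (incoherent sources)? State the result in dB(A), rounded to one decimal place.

For uncorrelated sources the intensities add, so convert each level to linear form, sum, and take 10·log₁₀ of the total.
Σ 10^(L/10) = 10^(87.9/10) + 10^(71.3/10) + 10^(84.1/10) + 10^(85.3/10) + 10^(95.0/10) = 4.388e+09.
L_total = 10·log₁₀(4.388e+09) = 96.42 dB(A).

96.4 dB(A)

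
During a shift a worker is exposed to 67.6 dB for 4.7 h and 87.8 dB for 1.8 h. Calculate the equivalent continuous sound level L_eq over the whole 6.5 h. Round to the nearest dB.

Weight each interval's intensity by its duration and average over T = 6.5 h:
Σ tᵢ·10^(Lᵢ/10) = 4.7·10^(67.6/10) + 1.8·10^(87.8/10) = 1.112e+09.
L_eq = 10·log₁₀(1.112e+09/6.5) = 82.33 dB.

82 dB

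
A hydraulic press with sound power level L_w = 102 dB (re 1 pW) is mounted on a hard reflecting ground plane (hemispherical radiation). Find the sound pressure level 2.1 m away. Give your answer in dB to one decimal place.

87.6 dB

The power spreads over a hemisphere of area 2π·r², so L_p = L_w − 10·log₁₀(2π·r²).
2π·r² = 27.71 m², 10·log₁₀ of that is 14.426 dB.
L_p = 102 − 14.426 = 87.57 dB.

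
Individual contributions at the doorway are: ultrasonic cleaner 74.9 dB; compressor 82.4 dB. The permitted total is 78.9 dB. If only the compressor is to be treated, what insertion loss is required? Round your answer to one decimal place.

5.7 dB

The untreated sources together contribute 10^(74.9/10) = 3.090e+07, i.e. 74.90 dB.
To meet 78.9 dB overall, the treated compressor may contribute at most 10^(78.9/10) − 3.090e+07 = 4.672e+07, i.e. 76.70 dB.
Required insertion loss = 82.4 − 76.70 = 5.70 dB.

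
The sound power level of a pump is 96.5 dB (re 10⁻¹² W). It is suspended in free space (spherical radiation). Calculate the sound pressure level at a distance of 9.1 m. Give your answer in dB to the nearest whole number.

66 dB

The power spreads over a sphere of area 4π·r², so L_p = L_w − 10·log₁₀(4π·r²).
4π·r² = 1041 m², 10·log₁₀ of that is 30.173 dB.
L_p = 96.5 − 30.173 = 66.33 dB.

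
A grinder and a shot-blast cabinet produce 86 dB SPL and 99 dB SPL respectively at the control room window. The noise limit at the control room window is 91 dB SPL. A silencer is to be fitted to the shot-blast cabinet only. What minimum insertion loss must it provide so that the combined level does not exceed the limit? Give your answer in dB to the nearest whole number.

Fixed contribution from the other source: Σ 10^(L/10) = 10^(86/10) = 3.981e+08 (86.00 dB SPL).
The limit corresponds to 10^(91/10) = 1.259e+09; subtracting the fixed part leaves 8.608e+08 for the shot-blast cabinet, i.e. 89.35 dB SPL.
So the shot-blast cabinet must be reduced from 99 to 89.35 dB SPL: IL = 9.65 dB.

10 dB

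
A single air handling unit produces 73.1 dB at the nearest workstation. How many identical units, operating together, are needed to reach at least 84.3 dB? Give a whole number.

Need L₁ + 10·log₁₀ N ≥ 84.3, i.e. log₁₀ N ≥ 1.12.
N ≥ 10^(11.2/10) = 13.183, so N = 14.

14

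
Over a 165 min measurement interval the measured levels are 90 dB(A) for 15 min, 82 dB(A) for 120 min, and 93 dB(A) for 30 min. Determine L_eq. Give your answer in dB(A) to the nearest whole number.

88 dB(A)

Weight each interval's intensity by its duration and average over T = 165 min:
Σ tᵢ·10^(Lᵢ/10) = 15·10^(90/10) + 120·10^(82/10) + 30·10^(93/10) = 9.388e+10.
L_eq = 10·log₁₀(9.388e+10/165) = 87.55 dB(A).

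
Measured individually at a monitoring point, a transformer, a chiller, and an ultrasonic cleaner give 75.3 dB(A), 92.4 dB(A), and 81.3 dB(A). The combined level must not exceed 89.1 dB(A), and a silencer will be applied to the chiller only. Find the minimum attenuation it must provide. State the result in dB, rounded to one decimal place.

The untreated sources together contribute 10^(75.3/10) + 10^(81.3/10) = 1.688e+08, i.e. 82.27 dB(A).
To meet 89.1 dB(A) overall, the treated chiller may contribute at most 10^(89.1/10) − 1.688e+08 = 6.440e+08, i.e. 88.09 dB(A).
So the chiller must be reduced from 92.4 to 88.09 dB(A): IL = 4.31 dB.

4.3 dB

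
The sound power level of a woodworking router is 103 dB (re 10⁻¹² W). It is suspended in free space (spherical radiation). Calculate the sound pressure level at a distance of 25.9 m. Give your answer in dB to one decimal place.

The power spreads over a sphere of area 4π·r², so L_p = L_w − 10·log₁₀(4π·r²).
4π·r² = 8430 m², 10·log₁₀ of that is 39.258 dB.
L_p = 103 − 39.258 = 63.74 dB.

63.7 dB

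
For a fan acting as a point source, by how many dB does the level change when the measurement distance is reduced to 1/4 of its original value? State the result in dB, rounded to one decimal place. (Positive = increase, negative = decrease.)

Point-source spreading: ΔL = −20·log₁₀(r₂/r₁).
ΔL = −20·log₁₀(0.25) = +12.04 dB.

+12.0 dB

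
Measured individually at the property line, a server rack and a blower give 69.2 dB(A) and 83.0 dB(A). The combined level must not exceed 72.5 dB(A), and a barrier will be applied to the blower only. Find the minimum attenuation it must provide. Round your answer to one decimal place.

Everything except the blower sums to 10^(69.2/10) = 8.318e+06 in linear terms, 69.20 dB(A).
The limit corresponds to 10^(72.5/10) = 1.778e+07; subtracting the fixed part leaves 9.465e+06 for the blower, i.e. 69.76 dB(A).
Required insertion loss = 83.0 − 69.76 = 13.24 dB.

13.2 dB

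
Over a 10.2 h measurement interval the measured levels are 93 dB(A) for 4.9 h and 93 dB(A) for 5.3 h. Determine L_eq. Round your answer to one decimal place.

93.0 dB(A)

The energy average is taken in the linear domain: L_eq = 10·log₁₀[(Σ tᵢ·10^(Lᵢ/10))/T], T = 10.2 h.
Σ tᵢ·10^(Lᵢ/10) = 4.9·10^(93/10) + 5.3·10^(93/10) = 2.035e+10.
L_eq = 10·log₁₀(2.035e+10/10.2) = 93.00 dB(A).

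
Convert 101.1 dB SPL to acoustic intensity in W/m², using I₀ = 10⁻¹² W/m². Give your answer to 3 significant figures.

I/I₀ = 10^(101.1/10) = 1.288e+10, so I = 1.288e+10 × 10⁻¹² W/m².

0.0129 W/m²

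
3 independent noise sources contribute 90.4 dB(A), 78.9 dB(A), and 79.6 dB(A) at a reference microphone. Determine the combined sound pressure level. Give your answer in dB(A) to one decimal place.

91.0 dB(A)

Incoherent sources combine by intensity addition: L_total = 10·log₁₀(Σ 10^(L_i/10)).
Σ 10^(L/10) = 10^(90.4/10) + 10^(78.9/10) + 10^(79.6/10) = 1.265e+09.
L_total = 10·log₁₀(1.265e+09) = 91.02 dB(A).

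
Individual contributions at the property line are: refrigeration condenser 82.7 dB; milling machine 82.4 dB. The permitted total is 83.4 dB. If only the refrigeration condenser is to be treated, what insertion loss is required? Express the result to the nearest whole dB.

The untreated sources together contribute 10^(82.4/10) = 1.738e+08, i.e. 82.40 dB.
The limit corresponds to 10^(83.4/10) = 2.188e+08; subtracting the fixed part leaves 4.500e+07 for the refrigeration condenser, i.e. 76.53 dB.
Required insertion loss = 82.7 − 76.53 = 6.17 dB.

6 dB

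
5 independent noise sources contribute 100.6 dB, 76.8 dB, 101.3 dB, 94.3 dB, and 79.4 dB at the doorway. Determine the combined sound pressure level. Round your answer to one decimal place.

Incoherent sources combine by intensity addition: L_total = 10·log₁₀(Σ 10^(L_i/10)).
Σ 10^(L/10) = 10^(100.6/10) + 10^(76.8/10) + 10^(101.3/10) + 10^(94.3/10) + 10^(79.4/10) = 2.780e+10.
L_total = 10·log₁₀(2.780e+10) = 104.44 dB.

104.4 dB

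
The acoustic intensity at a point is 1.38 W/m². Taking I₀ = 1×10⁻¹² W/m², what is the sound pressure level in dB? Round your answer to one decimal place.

121.4 dB

L = 10·log₁₀(I/I₀) = 10·log₁₀(1.38/10⁻¹²) = 10·log₁₀(1.38×10^12).
L = 10·(0.1399 + 12) = 121.40 dB.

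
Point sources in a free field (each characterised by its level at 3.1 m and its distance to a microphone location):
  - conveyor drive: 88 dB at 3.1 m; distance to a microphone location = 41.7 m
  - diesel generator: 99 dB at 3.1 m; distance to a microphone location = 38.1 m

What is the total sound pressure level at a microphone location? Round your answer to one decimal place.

First find each source's level at the receiver (point-source: −20·log₁₀(r/r_ref)), then combine on an intensity basis.
conveyor drive: 88 − 20·log₁₀(41.7/3.1) = 88 − 22.58 = 65.42 dB.
diesel generator: 99 − 20·log₁₀(38.1/3.1) = 99 − 21.79 = 77.21 dB.
Σ 10^(L/10) = 5.607e+07 → L_total = 10·log₁₀(5.607e+07) = 77.49 dB.

77.5 dB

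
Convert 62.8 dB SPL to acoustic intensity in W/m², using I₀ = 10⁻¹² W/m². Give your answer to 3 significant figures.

I = I₀·10^(L/10) = 10⁻¹² × 10^(62.8/10) = 10^(-5.720).

1.91e-06 W/m²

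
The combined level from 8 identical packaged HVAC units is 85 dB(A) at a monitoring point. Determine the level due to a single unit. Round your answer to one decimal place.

76.0 dB(A)

Dividing the total intensity by 8 lowers the level by 10·log₁₀ 8 = 9.031 dB: L₁ = 85 − 9.031.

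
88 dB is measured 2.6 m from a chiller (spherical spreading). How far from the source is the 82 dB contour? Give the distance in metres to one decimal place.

5.2 m

Point-source spreading drops the level by 20·log₁₀(r₂/r₁); inverting, r₂/r₁ = 10^(ΔL/20).
r₂ = 2.6·10^((88−82)/20) = 2.6·10^(6.0/20) = 5.19 m.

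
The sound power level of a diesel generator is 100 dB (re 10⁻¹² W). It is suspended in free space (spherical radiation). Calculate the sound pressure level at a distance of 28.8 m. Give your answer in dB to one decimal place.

59.8 dB

The power spreads over a sphere of area 4π·r², so L_p = L_w − 10·log₁₀(4π·r²).
4π·r² = 1.042e+04 m², 10·log₁₀ of that is 40.180 dB.
L_p = 100 − 40.180 = 59.82 dB.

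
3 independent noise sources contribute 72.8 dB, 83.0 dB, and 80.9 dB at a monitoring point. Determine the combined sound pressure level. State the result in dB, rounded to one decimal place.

85.3 dB

For uncorrelated sources the intensities add, so convert each level to linear form, sum, and take 10·log₁₀ of the total.
Σ 10^(L/10) = 10^(72.8/10) + 10^(83.0/10) + 10^(80.9/10) = 3.416e+08.
L_total = 10·log₁₀(3.416e+08) = 85.34 dB.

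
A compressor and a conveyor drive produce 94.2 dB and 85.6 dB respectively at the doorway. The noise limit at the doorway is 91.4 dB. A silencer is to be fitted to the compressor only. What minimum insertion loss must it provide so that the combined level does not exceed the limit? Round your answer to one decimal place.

Everything except the compressor sums to 10^(85.6/10) = 3.631e+08 in linear terms, 85.60 dB.
The limit corresponds to 10^(91.4/10) = 1.380e+09; subtracting the fixed part leaves 1.017e+09 for the compressor, i.e. 90.07 dB.
Required insertion loss = 94.2 − 90.07 = 4.13 dB.

4.1 dB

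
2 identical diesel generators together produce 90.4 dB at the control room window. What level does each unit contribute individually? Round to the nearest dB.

87 dB

2 equal contributions raise the level by 10·log₁₀ 2 = 3.010 dB, so each unit alone gives 90.4 − 3.010.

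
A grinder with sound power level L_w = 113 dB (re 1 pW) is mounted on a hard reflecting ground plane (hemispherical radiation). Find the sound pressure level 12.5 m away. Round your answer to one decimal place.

83.1 dB

The power spreads over a hemisphere of area 2π·r², so L_p = L_w − 10·log₁₀(2π·r²).
2π·r² = 981.7 m², 10·log₁₀ of that is 29.920 dB.
L_p = 113 − 29.920 = 83.08 dB.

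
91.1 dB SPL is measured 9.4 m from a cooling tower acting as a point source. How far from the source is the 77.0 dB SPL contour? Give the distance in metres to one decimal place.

47.7 m

For a point source L₁ − L₂ = 20·log₁₀(r₂/r₁), so r₂ = r₁·10^((L₁−L₂)/20).
r₂ = 9.4·10^((91.1−77.0)/20) = 9.4·10^(14.1/20) = 47.66 m.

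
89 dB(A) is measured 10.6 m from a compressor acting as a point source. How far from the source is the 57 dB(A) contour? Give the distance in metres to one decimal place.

422.0 m

For a point source L₁ − L₂ = 20·log₁₀(r₂/r₁), so r₂ = r₁·10^((L₁−L₂)/20).
r₂ = 10.6·10^((89−57)/20) = 10.6·10^(32.0/20) = 421.99 m.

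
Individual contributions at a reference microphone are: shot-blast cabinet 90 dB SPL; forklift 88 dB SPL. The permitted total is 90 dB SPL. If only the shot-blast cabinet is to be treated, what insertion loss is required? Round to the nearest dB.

The untreated sources together contribute 10^(88/10) = 6.310e+08, i.e. 88.00 dB SPL.
To meet 90 dB SPL overall, the treated shot-blast cabinet may contribute at most 10^(90/10) − 6.310e+08 = 3.690e+08, i.e. 85.67 dB SPL.
So the shot-blast cabinet must be reduced from 90 to 85.67 dB SPL: IL = 4.33 dB.

4 dB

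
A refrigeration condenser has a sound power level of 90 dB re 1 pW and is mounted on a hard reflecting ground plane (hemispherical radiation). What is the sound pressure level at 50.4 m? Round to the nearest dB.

L_p = L_w − 10·log₁₀(2π·r²) with r = 50.4 m.
2π·r² = 1.596e+04 m², 10·log₁₀ of that is 42.030 dB.
L_p = 90 − 42.030 = 47.97 dB.

48 dB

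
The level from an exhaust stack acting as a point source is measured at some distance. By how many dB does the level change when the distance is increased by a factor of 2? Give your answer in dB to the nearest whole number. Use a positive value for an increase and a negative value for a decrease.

-6 dB

A point source loses 6 dB per doubling of distance; generally ΔL = −20·log₁₀(r₂/r₁).
ΔL = −20·log₁₀(2) = -6.02 dB.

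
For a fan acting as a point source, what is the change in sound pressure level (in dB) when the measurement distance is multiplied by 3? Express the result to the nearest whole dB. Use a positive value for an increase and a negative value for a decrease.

With spherical spreading the level changes by −20·log₁₀(r₂/r₁).
ΔL = −20·log₁₀(3) = -9.54 dB.

-10 dB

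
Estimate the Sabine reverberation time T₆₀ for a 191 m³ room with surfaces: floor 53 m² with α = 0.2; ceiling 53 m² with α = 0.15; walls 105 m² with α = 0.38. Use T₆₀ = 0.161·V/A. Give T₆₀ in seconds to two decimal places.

0.53 s

A = Σ Sᵢαᵢ = 53·0.2 + 53·0.15 + 105·0.38 = 58.45 m².
T₆₀ = 0.161 × 191 / 58.45 = 0.526 s.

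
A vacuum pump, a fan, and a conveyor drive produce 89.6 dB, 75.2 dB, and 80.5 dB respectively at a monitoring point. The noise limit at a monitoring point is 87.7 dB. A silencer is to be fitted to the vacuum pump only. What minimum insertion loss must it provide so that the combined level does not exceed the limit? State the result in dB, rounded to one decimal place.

The untreated sources together contribute 10^(75.2/10) + 10^(80.5/10) = 1.453e+08, i.e. 81.62 dB.
To meet 87.7 dB overall, the treated vacuum pump may contribute at most 10^(87.7/10) − 1.453e+08 = 4.435e+08, i.e. 86.47 dB.
Required insertion loss = 89.6 − 86.47 = 3.13 dB.

3.1 dB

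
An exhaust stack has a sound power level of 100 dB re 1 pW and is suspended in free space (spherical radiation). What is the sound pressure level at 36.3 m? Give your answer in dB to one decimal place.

57.8 dB

The power spreads over a sphere of area 4π·r², so L_p = L_w − 10·log₁₀(4π·r²).
4π·r² = 1.656e+04 m², 10·log₁₀ of that is 42.190 dB.
L_p = 100 − 42.190 = 57.81 dB.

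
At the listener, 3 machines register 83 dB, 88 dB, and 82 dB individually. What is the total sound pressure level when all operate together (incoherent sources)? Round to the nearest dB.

For uncorrelated sources the intensities add, so convert each level to linear form, sum, and take 10·log₁₀ of the total.
Σ 10^(L/10) = 10^(83/10) + 10^(88/10) + 10^(82/10) = 9.890e+08.
L_total = 10·log₁₀(9.890e+08) = 89.95 dB.

90 dB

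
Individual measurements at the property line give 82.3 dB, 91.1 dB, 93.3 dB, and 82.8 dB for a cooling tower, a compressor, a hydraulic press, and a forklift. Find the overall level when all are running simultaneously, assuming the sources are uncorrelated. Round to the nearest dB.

96 dB

Incoherent sources combine by intensity addition: L_total = 10·log₁₀(Σ 10^(L_i/10)).
Σ 10^(L/10) = 10^(82.3/10) + 10^(91.1/10) + 10^(93.3/10) + 10^(82.8/10) = 3.787e+09.
L_total = 10·log₁₀(3.787e+09) = 95.78 dB.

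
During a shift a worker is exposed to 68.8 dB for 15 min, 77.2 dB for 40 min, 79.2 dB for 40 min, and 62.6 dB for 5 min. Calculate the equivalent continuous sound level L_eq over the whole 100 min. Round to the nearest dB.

L_eq = 10·log₁₀[(1/T)·Σ tᵢ·10^(Lᵢ/10)] with T = 100 min.
Σ tᵢ·10^(Lᵢ/10) = 15·10^(68.8/10) + 40·10^(77.2/10) + 40·10^(79.2/10) + 5·10^(62.6/10) = 5.549e+09.
L_eq = 10·log₁₀(5.549e+09/100) = 77.44 dB.

77 dB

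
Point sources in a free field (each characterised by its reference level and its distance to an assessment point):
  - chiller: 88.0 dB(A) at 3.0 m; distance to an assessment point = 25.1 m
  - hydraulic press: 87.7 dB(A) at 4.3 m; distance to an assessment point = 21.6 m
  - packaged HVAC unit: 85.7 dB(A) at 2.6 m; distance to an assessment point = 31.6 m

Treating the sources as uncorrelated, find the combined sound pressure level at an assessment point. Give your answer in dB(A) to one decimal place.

Apply inverse-square spreading to bring every level to the receiver, then sum 10^(L/10).
chiller: 88.0 − 20·log₁₀(25.1/3.0) = 88.0 − 18.45 = 69.55 dB(A).
hydraulic press: 87.7 − 20·log₁₀(21.6/4.3) = 87.7 − 14.02 = 73.68 dB(A).
packaged HVAC unit: 85.7 − 20·log₁₀(31.6/2.6) = 85.7 − 21.69 = 64.01 dB(A).
Σ 10^(L/10) = 3.486e+07 → L_total = 10·log₁₀(3.486e+07) = 75.42 dB(A).

75.4 dB(A)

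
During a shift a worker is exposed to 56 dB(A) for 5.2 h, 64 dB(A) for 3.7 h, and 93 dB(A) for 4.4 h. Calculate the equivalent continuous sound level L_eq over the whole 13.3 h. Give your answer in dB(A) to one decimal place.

88.2 dB(A)

L_eq = 10·log₁₀[(1/T)·Σ tᵢ·10^(Lᵢ/10)] with T = 13.3 h.
Σ tᵢ·10^(Lᵢ/10) = 5.2·10^(56/10) + 3.7·10^(64/10) + 4.4·10^(93/10) = 8.791e+09.
L_eq = 10·log₁₀(8.791e+09/13.3) = 88.20 dB(A).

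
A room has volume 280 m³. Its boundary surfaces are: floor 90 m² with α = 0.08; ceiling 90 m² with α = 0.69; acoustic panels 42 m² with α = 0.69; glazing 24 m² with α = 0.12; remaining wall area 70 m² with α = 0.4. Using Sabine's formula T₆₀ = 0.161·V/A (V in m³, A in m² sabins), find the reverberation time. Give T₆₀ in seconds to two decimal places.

Summing Sᵢαᵢ: 90·0.08 + 90·0.69 + 42·0.69 + 24·0.12 + 70·0.4 = 129.16 m².
T₆₀ = 0.161·V/A = 0.161·280/129.16 = 0.349 s.

0.35 s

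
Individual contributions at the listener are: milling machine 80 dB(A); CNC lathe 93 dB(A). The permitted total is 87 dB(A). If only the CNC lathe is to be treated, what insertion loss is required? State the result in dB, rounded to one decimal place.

7.0 dB

Fixed contribution from the other source: Σ 10^(L/10) = 10^(80/10) = 1.000e+08 (80.00 dB(A)).
The limit corresponds to 10^(87/10) = 5.012e+08; subtracting the fixed part leaves 4.012e+08 for the CNC lathe, i.e. 86.03 dB(A).
So the CNC lathe must be reduced from 93 to 86.03 dB(A): IL = 6.97 dB.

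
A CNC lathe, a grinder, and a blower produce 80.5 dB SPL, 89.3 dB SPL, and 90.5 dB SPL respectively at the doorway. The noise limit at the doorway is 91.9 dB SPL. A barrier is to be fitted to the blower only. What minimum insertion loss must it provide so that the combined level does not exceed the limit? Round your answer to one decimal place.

2.8 dB

The untreated sources together contribute 10^(80.5/10) + 10^(89.3/10) = 9.633e+08, i.e. 89.84 dB SPL.
To meet 91.9 dB SPL overall, the treated blower may contribute at most 10^(91.9/10) − 9.633e+08 = 5.855e+08, i.e. 87.68 dB SPL.
Required insertion loss = 90.5 − 87.68 = 2.82 dB.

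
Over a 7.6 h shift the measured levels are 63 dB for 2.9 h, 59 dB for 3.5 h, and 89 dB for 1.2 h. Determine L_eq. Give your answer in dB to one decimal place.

L_eq = 10·log₁₀[(1/T)·Σ tᵢ·10^(Lᵢ/10)] with T = 7.6 h.
Σ tᵢ·10^(Lᵢ/10) = 2.9·10^(63/10) + 3.5·10^(59/10) + 1.2·10^(89/10) = 9.618e+08.
L_eq = 10·log₁₀(9.618e+08/7.6) = 81.02 dB.

81.0 dB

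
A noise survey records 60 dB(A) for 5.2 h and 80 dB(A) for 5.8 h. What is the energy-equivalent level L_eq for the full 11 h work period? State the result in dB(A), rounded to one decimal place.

The energy average is taken in the linear domain: L_eq = 10·log₁₀[(Σ tᵢ·10^(Lᵢ/10))/T], T = 11 h.
Σ tᵢ·10^(Lᵢ/10) = 5.2·10^(60/10) + 5.8·10^(80/10) = 5.852e+08.
L_eq = 10·log₁₀(5.852e+08/11) = 77.26 dB(A).

77.3 dB(A)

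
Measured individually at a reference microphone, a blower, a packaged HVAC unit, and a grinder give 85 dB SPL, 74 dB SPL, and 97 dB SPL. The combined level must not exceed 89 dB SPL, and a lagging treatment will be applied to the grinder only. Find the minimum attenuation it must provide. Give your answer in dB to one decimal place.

10.4 dB

Fixed contribution from the other sources: Σ 10^(L/10) = 10^(85/10) + 10^(74/10) = 3.413e+08 (85.33 dB SPL).
The limit corresponds to 10^(89/10) = 7.943e+08; subtracting the fixed part leaves 4.530e+08 for the grinder, i.e. 86.56 dB SPL.
So the grinder must be reduced from 97 to 86.56 dB SPL: IL = 10.44 dB.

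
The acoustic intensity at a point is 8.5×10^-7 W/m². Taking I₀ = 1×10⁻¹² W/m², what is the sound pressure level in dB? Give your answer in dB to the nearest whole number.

59 dB

L = 10·log₁₀(I/I₀) = 10·log₁₀(8.5×10^-7/10⁻¹²) = 10·log₁₀(8.5×10^5).
L = 10·(0.9294 + 5) = 59.29 dB.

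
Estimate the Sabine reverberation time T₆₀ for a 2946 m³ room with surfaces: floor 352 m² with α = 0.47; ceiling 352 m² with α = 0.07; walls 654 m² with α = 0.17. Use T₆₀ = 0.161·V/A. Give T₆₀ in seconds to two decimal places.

A = Σ Sᵢαᵢ = 352·0.47 + 352·0.07 + 654·0.17 = 301.26 m².
T₆₀ = 0.161 × 2946 / 301.26 = 1.574 s.

1.57 s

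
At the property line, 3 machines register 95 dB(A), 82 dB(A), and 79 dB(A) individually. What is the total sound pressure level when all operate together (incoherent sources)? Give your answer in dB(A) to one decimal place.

For uncorrelated sources the intensities add, so convert each level to linear form, sum, and take 10·log₁₀ of the total.
Σ 10^(L/10) = 10^(95/10) + 10^(82/10) + 10^(79/10) = 3.400e+09.
L_total = 10·log₁₀(3.400e+09) = 95.32 dB(A).

95.3 dB(A)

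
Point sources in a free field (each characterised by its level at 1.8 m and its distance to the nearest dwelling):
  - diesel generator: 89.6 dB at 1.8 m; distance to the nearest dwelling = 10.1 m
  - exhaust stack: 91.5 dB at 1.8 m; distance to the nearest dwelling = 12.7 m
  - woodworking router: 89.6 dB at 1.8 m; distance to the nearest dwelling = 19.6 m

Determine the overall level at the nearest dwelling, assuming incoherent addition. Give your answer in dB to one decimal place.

78.1 dB

Propagate each source to the receiver with L = L_ref − 20·log₁₀(r/r_ref), then add intensities.
diesel generator: 89.6 − 20·log₁₀(10.1/1.8) = 89.6 − 14.98 = 74.62 dB.
exhaust stack: 91.5 − 20·log₁₀(12.7/1.8) = 91.5 − 16.97 = 74.53 dB.
woodworking router: 89.6 − 20·log₁₀(19.6/1.8) = 89.6 − 20.74 = 68.86 dB.
Σ 10^(L/10) = 6.503e+07 → L_total = 10·log₁₀(6.503e+07) = 78.13 dB.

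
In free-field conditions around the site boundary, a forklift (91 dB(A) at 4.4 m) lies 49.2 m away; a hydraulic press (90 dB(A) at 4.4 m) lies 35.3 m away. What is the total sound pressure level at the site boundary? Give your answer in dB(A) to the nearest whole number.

74 dB(A)

Apply inverse-square spreading to bring every level to the receiver, then sum 10^(L/10).
forklift: 91 − 20·log₁₀(49.2/4.4) = 91 − 20.97 = 70.03 dB(A).
hydraulic press: 90 − 20·log₁₀(35.3/4.4) = 90 − 18.09 = 71.91 dB(A).
Σ 10^(L/10) = 2.561e+07 → L_total = 10·log₁₀(2.561e+07) = 74.08 dB(A).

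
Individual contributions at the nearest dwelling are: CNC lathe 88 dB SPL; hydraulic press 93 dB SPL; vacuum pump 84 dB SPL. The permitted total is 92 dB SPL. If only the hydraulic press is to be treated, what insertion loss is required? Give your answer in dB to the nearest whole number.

5 dB

Fixed contribution from the other sources: Σ 10^(L/10) = 10^(88/10) + 10^(84/10) = 8.821e+08 (89.46 dB SPL).
To meet 92 dB SPL overall, the treated hydraulic press may contribute at most 10^(92/10) − 8.821e+08 = 7.027e+08, i.e. 88.47 dB SPL.
So the hydraulic press must be reduced from 93 to 88.47 dB SPL: IL = 4.53 dB.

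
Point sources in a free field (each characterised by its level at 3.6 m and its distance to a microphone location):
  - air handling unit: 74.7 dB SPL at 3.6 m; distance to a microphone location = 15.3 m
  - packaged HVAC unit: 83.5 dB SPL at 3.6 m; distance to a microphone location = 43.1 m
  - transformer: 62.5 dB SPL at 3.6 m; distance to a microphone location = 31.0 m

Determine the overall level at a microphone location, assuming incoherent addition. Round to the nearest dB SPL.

65 dB SPL

Propagate each source to the receiver with L = L_ref − 20·log₁₀(r/r_ref), then add intensities.
air handling unit: 74.7 − 20·log₁₀(15.3/3.6) = 74.7 − 12.57 = 62.13 dB SPL.
packaged HVAC unit: 83.5 − 20·log₁₀(43.1/3.6) = 83.5 − 21.56 = 61.94 dB SPL.
transformer: 62.5 − 20·log₁₀(31.0/3.6) = 62.5 − 18.70 = 43.80 dB SPL.
Σ 10^(L/10) = 3.220e+06 → L_total = 10·log₁₀(3.220e+06) = 65.08 dB SPL.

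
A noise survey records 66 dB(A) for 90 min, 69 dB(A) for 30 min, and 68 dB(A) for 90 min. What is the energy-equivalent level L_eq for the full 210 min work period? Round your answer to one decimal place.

L_eq = 10·log₁₀[(1/T)·Σ tᵢ·10^(Lᵢ/10)] with T = 210 min.
Σ tᵢ·10^(Lᵢ/10) = 90·10^(66/10) + 30·10^(69/10) + 90·10^(68/10) = 1.164e+09.
L_eq = 10·log₁₀(1.164e+09/210) = 67.44 dB(A).

67.4 dB(A)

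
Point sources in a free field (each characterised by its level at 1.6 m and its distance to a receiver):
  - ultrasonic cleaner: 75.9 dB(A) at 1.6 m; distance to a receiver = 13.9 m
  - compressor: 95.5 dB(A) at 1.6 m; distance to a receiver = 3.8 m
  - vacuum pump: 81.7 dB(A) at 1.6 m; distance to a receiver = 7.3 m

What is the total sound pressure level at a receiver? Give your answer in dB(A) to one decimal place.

Propagate each source to the receiver with L = L_ref − 20·log₁₀(r/r_ref), then add intensities.
ultrasonic cleaner: 75.9 − 20·log₁₀(13.9/1.6) = 75.9 − 18.78 = 57.12 dB(A).
compressor: 95.5 − 20·log₁₀(3.8/1.6) = 95.5 − 7.51 = 87.99 dB(A).
vacuum pump: 81.7 − 20·log₁₀(7.3/1.6) = 81.7 − 13.18 = 68.52 dB(A).
Σ 10^(L/10) = 6.367e+08 → L_total = 10·log₁₀(6.367e+08) = 88.04 dB(A).

88.0 dB(A)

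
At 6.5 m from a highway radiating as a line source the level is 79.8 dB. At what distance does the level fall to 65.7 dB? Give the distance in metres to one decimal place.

Line-source spreading drops the level by 10·log₁₀(r₂/r₁); inverting, r₂/r₁ = 10^(ΔL/10).
r₂ = 6.5·10^((79.8−65.7)/10) = 6.5·10^(14.1/10) = 167.08 m.

167.1 m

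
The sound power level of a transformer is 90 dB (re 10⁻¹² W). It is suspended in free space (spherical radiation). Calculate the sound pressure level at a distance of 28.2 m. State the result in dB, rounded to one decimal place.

The power spreads over a sphere of area 4π·r², so L_p = L_w − 10·log₁₀(4π·r²).
4π·r² = 9993 m², 10·log₁₀ of that is 39.997 dB.
L_p = 90 − 39.997 = 50.00 dB.

50.0 dB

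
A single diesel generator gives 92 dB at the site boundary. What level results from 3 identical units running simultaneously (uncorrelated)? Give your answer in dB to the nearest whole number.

N identical incoherent sources raise the level by 10·log₁₀ N.
L_total = 92 + 10·log₁₀(3) = 92 + 4.771 = 96.77 dB.

97 dB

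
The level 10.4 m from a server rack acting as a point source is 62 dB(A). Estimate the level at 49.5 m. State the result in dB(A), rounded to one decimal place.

48.4 dB(A)

Point-source attenuation: ΔL = 20·log₁₀(r₂/r₁) = 20·log₁₀(49.5/10.4) = 13.551 dB.
L₂ = 62 − 20·log₁₀(49.5/10.4) = 62 − 13.551 = 48.45 dB(A).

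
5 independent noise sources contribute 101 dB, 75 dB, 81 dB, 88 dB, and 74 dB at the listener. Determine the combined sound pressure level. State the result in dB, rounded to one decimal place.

Incoherent sources combine by intensity addition: L_total = 10·log₁₀(Σ 10^(L_i/10)).
Σ 10^(L/10) = 10^(101/10) + 10^(75/10) + 10^(81/10) + 10^(88/10) + 10^(74/10) = 1.340e+10.
L_total = 10·log₁₀(1.340e+10) = 101.27 dB.

101.3 dB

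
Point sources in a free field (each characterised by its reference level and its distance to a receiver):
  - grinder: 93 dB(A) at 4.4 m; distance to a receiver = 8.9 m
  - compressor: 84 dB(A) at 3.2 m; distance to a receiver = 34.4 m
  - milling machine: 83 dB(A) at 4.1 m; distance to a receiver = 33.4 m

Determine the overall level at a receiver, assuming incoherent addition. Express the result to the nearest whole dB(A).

87 dB(A)

First find each source's level at the receiver (point-source: −20·log₁₀(r/r_ref)), then combine on an intensity basis.
grinder: 93 − 20·log₁₀(8.9/4.4) = 93 − 6.12 = 86.88 dB(A).
compressor: 84 − 20·log₁₀(34.4/3.2) = 84 − 20.63 = 63.37 dB(A).
milling machine: 83 − 20·log₁₀(33.4/4.1) = 83 − 18.22 = 64.78 dB(A).
Σ 10^(L/10) = 4.928e+08 → L_total = 10·log₁₀(4.928e+08) = 86.93 dB(A).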